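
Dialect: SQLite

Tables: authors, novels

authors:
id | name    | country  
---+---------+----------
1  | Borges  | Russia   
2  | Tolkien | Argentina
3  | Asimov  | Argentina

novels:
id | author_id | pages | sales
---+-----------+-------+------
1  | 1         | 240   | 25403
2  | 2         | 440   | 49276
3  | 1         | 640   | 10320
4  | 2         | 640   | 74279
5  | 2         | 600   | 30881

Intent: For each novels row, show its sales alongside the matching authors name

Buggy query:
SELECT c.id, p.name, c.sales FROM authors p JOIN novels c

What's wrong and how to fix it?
Bug: Missing join condition: each novels row is matched to all authors rows instead of just its own

Fix: Add ON c.author_id = p.id to the JOIN

Corrected query:
SELECT c.id, p.name, c.sales FROM authors p JOIN novels c ON c.author_id = p.id

Result:
id | name    | sales
---+---------+------
1  | Borges  | 25403
2  | Tolkien | 49276
3  | Borges  | 10320
4  | Tolkien | 74279
5  | Tolkien | 30881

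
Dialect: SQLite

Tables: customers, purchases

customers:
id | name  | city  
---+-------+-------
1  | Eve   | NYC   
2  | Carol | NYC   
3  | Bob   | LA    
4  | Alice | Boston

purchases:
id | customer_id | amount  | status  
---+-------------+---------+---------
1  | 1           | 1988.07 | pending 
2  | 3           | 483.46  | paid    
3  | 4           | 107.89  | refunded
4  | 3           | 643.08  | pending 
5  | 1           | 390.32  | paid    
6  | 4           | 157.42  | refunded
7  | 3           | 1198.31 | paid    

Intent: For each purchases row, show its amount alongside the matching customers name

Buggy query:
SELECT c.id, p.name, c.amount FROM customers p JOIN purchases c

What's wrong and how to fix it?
Bug: Missing join condition: each purchases row is matched to all customers rows instead of just its own

Fix: Add ON c.customer_id = p.id to the JOIN

Corrected query:
SELECT c.id, p.name, c.amount FROM customers p JOIN purchases c ON c.customer_id = p.id

Result:
id | name  | amount 
---+-------+--------
1  | Eve   | 1988.07
2  | Bob   | 483.46 
3  | Alice | 107.89 
4  | Bob   | 643.08 
5  | Eve   | 390.32 
6  | Alice | 157.42 
7  | Bob   | 1198.31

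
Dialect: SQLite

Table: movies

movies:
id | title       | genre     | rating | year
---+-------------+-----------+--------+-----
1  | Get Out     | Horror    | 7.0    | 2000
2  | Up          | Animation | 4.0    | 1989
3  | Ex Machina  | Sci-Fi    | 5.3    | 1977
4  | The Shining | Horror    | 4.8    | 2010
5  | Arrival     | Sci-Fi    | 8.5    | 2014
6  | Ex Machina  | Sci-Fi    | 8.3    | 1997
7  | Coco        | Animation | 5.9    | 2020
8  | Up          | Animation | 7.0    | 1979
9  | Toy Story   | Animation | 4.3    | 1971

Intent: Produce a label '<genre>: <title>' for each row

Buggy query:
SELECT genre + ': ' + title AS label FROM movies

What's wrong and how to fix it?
Bug: SQLite uses || for string concatenation; + coerces text to numbers (yielding 0)

Fix: Replace + with || to concatenate text

Corrected query:
SELECT genre || ': ' || title AS label FROM movies

Result:
label               
--------------------
Horror: Get Out     
Animation: Up       
Sci-Fi: Ex Machina  
Horror: The Shining 
Sci-Fi: Arrival     
Sci-Fi: Ex Machina  
Animation: Coco     
Animation: Up       
Animation: Toy Story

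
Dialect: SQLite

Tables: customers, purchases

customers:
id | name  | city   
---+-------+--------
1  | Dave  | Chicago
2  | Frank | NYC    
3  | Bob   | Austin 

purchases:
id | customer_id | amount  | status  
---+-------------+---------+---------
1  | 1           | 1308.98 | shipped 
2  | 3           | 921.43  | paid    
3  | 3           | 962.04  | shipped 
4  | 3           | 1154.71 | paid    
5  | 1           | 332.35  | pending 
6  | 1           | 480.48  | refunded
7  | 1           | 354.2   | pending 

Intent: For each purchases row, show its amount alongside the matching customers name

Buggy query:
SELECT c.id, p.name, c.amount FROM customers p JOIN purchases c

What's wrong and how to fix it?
Bug: Missing join condition: each purchases row is matched to all customers rows instead of just its own

Fix: Specify the join condition linking the foreign key to the parent id

Corrected query:
SELECT c.id, p.name, c.amount FROM customers p JOIN purchases c ON c.customer_id = p.id

Result:
id | name | amount 
---+------+--------
1  | Dave | 1308.98
2  | Bob  | 921.43 
3  | Bob  | 962.04 
4  | Bob  | 1154.71
5  | Dave | 332.35 
6  | Dave | 480.48 
7  | Dave | 354.2  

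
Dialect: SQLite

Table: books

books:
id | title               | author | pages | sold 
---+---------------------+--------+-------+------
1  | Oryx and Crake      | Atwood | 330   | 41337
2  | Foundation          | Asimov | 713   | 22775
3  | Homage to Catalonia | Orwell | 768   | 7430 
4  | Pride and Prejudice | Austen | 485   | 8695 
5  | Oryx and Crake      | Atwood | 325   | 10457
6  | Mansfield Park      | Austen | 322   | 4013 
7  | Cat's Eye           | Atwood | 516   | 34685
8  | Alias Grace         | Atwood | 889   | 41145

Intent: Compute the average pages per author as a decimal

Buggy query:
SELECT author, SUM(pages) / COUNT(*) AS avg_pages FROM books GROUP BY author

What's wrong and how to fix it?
Bug: SUM(pages) and COUNT(*) are both integers; the division truncates the fractional part

Fix: Multiply by 1.0 (or CAST to REAL) to force floating-point division

Corrected query:
SELECT author, SUM(pages) * 1.0 / COUNT(*) AS avg_pages FROM books GROUP BY author

Result:
author | avg_pages
-------+----------
Asimov | 713      
Atwood | 515      
Austen | 403.5    
Orwell | 768      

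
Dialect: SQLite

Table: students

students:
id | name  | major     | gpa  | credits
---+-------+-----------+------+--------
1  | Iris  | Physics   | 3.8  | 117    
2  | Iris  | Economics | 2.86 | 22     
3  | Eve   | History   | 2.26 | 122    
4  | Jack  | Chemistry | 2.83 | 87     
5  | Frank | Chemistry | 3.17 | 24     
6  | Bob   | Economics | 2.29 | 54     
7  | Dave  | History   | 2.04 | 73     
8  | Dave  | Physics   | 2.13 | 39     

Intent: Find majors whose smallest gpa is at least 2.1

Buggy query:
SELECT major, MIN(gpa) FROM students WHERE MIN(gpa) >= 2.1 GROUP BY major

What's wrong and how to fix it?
Bug: Aggregates like MIN are computed per group after WHERE runs

Fix: Replace WHERE with HAVING after the GROUP BY

Corrected query:
SELECT major, MIN(gpa) FROM students GROUP BY major HAVING MIN(gpa) >= 2.1

Result:
major     | MIN(gpa)
----------+---------
Chemistry | 2.83    
Economics | 2.29    
Physics   | 2.13    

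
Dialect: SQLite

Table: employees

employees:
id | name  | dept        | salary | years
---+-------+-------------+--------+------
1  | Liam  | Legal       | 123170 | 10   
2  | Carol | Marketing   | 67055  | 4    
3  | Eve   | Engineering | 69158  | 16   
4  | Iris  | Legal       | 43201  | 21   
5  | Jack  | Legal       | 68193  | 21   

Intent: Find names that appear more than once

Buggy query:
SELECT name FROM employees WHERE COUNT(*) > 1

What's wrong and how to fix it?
Bug: WHERE can't reference COUNT(*); aggregates are computed after WHERE

Fix: Group first, then use HAVING for the count condition

Corrected query:
SELECT name FROM employees GROUP BY name HAVING COUNT(*) > 1

Result:
(no rows)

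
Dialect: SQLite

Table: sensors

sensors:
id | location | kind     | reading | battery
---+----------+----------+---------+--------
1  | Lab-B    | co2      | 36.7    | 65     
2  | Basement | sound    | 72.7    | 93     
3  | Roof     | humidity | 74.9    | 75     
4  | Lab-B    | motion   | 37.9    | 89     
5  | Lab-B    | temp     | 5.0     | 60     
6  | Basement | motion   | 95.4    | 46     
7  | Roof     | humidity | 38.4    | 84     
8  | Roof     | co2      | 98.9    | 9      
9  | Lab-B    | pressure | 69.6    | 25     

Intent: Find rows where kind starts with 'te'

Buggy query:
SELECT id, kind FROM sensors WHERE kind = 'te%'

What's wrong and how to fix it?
Bug: '=' compares the literal string including the % character; pattern matching needs LIKE

Fix: Use LIKE for wildcard pattern matching

Corrected query:
SELECT id, kind FROM sensors WHERE kind LIKE 'te%'

Result:
id | kind
---+-----
5  | temp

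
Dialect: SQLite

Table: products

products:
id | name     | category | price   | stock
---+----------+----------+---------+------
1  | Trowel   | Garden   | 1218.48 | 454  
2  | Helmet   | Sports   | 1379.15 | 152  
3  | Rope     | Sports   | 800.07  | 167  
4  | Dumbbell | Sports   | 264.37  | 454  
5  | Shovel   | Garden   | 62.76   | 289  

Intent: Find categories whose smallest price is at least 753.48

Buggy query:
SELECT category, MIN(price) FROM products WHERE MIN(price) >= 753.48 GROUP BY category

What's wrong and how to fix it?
Bug: MIN() in WHERE is a misuse of aggregate

Fix: Use HAVING for the per-group MIN condition

Corrected query:
SELECT category, MIN(price) FROM products GROUP BY category HAVING MIN(price) >= 753.48

Result:
(no rows)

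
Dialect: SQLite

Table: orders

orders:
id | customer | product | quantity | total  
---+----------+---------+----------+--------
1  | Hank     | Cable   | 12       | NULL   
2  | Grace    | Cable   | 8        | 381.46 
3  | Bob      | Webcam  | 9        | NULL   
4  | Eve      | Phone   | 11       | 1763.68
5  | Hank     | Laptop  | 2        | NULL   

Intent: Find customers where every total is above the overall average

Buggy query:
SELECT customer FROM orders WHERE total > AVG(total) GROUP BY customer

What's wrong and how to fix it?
Bug: AVG() is an aggregate; it can't sit directly in WHERE

Fix: Use a subquery for AVG and a HAVING MIN(...) filter so the condition holds for every row in the group

Corrected query:
SELECT customer FROM orders GROUP BY customer HAVING MIN(total) > (SELECT AVG(total) FROM orders)

Result:
customer
--------
Eve     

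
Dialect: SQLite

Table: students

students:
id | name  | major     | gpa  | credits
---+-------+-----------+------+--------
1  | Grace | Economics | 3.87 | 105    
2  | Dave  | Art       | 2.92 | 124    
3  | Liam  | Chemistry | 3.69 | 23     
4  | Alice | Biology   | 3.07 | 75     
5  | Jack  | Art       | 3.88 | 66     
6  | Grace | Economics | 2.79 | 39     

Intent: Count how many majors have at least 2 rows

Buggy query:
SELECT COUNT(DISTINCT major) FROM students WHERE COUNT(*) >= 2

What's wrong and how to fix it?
Bug: COUNT(*) cannot appear in WHERE; the per-group count doesn't exist yet

Fix: Group first with HAVING COUNT(*) >= 2, then COUNT the resulting groups

Corrected query:
SELECT COUNT(*) FROM (SELECT major FROM students GROUP BY major HAVING COUNT(*) >= 2)

Result:
COUNT(*)
--------
2       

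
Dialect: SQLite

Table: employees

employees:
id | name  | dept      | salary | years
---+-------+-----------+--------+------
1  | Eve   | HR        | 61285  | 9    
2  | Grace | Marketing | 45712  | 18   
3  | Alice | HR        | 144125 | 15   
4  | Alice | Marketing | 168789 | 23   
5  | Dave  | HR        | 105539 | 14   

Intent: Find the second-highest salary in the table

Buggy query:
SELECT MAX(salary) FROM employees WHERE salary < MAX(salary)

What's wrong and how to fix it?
Bug: The inner MAX is an aggregate inside WHERE, which is not allowed

Fix: Put the inner MAX in a scalar subquery

Corrected query:
SELECT MAX(salary) FROM employees WHERE salary < (SELECT MAX(salary) FROM employees)

Result:
MAX(salary)
-----------
144125     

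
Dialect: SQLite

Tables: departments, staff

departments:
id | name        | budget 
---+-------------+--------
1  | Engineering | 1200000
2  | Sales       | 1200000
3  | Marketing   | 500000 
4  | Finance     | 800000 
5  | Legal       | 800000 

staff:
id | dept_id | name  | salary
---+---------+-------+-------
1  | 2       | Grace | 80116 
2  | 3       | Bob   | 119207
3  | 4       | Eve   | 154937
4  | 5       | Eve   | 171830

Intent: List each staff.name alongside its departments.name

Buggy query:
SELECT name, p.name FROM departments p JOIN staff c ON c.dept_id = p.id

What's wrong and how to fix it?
Bug: Both tables have a 'name' column; the unqualified reference is ambiguous

Fix: Qualify the column with its table alias (c.name)

Corrected query:
SELECT c.name, p.name FROM departments p JOIN staff c ON c.dept_id = p.id

Result:
name  | name     
------+----------
Grace | Sales    
Bob   | Marketing
Eve   | Finance  
Eve   | Legal    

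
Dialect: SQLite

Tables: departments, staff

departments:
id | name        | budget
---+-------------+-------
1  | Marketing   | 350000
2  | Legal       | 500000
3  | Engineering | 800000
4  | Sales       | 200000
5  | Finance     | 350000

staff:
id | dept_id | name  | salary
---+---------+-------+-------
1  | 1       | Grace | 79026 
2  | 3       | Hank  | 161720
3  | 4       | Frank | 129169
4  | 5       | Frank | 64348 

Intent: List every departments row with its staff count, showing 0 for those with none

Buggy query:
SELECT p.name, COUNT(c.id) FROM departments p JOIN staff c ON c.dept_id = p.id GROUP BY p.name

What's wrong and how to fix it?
Bug: INNER JOIN drops departments rows that have no matching staff rows

Fix: Use LEFT JOIN so parents without children still appear (COUNT(c.id) gives 0)

Corrected query:
SELECT p.name, COUNT(c.id) FROM departments p LEFT JOIN staff c ON c.dept_id = p.id GROUP BY p.name

Result:
name        | COUNT(c.id)
------------+------------
Engineering | 1          
Finance     | 1          
Legal       | 0          
Marketing   | 1          
Sales       | 1          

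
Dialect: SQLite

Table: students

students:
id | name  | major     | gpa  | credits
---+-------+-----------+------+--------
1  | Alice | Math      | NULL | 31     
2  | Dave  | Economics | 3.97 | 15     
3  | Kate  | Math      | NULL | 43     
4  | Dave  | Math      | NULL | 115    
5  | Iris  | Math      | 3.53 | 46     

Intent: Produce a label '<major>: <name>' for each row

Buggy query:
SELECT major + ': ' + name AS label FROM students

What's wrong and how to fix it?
Bug: '+' is numeric addition; on text columns SQLite converts them to 0 instead of concatenating

Fix: Use the || operator for string concatenation

Corrected query:
SELECT major || ': ' || name AS label FROM students

Result:
label          
---------------
Math: Alice    
Economics: Dave
Math: Kate     
Math: Dave     
Math: Iris     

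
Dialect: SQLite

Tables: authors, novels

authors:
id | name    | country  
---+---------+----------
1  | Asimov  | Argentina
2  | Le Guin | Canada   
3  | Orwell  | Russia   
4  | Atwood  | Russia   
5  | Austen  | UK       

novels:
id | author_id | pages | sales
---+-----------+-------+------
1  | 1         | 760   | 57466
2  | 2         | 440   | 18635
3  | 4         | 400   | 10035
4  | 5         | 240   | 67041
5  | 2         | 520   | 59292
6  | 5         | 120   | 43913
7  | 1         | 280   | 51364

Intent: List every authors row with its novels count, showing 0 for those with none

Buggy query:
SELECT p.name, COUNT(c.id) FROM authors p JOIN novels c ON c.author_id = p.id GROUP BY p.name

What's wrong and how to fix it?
Bug: An inner join excludes parents with zero children

Fix: Switch to LEFT JOIN to retain unmatched parent rows

Corrected query:
SELECT p.name, COUNT(c.id) FROM authors p LEFT JOIN novels c ON c.author_id = p.id GROUP BY p.name

Result:
name    | COUNT(c.id)
--------+------------
Asimov  | 2          
Atwood  | 1          
Austen  | 2          
Le Guin | 2          
Orwell  | 0          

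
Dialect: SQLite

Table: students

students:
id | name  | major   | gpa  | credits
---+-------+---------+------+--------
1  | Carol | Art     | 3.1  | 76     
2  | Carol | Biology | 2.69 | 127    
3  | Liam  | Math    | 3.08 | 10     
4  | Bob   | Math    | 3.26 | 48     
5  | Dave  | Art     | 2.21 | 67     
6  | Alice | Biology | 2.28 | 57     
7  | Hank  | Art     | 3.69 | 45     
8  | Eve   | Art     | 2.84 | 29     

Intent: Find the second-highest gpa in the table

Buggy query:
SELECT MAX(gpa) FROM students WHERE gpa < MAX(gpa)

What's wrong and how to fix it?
Bug: MAX(gpa) on the right of the comparison is an aggregate-in-WHERE error

Fix: Compute the overall MAX in a subquery, then take MAX of rows below it

Corrected query:
SELECT MAX(gpa) FROM students WHERE gpa < (SELECT MAX(gpa) FROM students)

Result:
MAX(gpa)
--------
3.26    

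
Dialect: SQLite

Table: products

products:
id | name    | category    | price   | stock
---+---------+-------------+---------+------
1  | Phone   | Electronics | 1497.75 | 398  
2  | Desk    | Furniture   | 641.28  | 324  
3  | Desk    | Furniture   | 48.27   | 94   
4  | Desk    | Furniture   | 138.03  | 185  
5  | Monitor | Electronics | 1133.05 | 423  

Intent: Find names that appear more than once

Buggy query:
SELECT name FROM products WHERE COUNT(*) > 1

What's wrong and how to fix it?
Bug: COUNT(*) is an aggregate and cannot be used in WHERE

Fix: Group first, then use HAVING for the count condition

Corrected query:
SELECT name FROM products GROUP BY name HAVING COUNT(*) > 1

Result:
name
----
Desk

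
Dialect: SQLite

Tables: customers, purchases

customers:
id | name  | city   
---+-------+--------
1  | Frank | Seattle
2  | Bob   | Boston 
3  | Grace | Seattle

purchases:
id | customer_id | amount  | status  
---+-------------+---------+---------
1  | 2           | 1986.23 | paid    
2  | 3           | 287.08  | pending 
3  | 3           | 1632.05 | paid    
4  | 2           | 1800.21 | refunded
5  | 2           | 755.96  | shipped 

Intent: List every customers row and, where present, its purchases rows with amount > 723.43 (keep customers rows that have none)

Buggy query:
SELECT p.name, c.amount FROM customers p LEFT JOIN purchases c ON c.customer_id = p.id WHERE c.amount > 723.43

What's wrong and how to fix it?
Bug: A WHERE condition on the right-hand table after LEFT JOIN drops unmatched parents

Fix: Put 'c.amount > 723.43' in the JOIN's ON clause instead of WHERE

Corrected query:
SELECT p.name, c.amount FROM customers p LEFT JOIN purchases c ON c.customer_id = p.id AND c.amount > 723.43

Result:
name  | amount 
------+--------
Frank | NULL   
Bob   | 755.96 
Bob   | 1800.21
Bob   | 1986.23
Grace | 1632.05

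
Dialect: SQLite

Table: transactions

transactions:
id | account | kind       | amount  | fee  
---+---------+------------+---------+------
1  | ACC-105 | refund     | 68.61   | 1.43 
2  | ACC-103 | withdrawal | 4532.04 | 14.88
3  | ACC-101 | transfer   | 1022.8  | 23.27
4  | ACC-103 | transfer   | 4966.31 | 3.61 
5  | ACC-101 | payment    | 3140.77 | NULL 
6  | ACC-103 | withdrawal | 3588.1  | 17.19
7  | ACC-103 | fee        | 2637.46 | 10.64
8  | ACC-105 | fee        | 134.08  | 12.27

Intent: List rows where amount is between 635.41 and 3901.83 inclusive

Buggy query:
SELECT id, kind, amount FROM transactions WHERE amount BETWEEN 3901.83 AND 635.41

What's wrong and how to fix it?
Bug: The bounds are reversed; BETWEEN a AND b requires a <= b to match anything

Fix: Swap the bounds so the smaller value comes first

Corrected query:
SELECT id, kind, amount FROM transactions WHERE amount BETWEEN 635.41 AND 3901.83

Result:
id | kind       | amount 
---+------------+--------
3  | transfer   | 1022.8 
5  | payment    | 3140.77
6  | withdrawal | 3588.1 
7  | fee        | 2637.46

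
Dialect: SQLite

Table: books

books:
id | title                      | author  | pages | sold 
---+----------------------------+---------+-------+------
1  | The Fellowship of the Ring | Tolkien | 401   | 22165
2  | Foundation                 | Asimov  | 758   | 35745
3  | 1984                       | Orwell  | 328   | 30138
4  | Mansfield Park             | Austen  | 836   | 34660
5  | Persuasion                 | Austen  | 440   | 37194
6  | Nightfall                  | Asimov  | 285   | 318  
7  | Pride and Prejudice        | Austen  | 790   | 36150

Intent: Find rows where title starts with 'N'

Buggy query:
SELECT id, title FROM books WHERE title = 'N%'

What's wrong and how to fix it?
Bug: '=' compares the literal string including the % character; pattern matching needs LIKE

Fix: Use LIKE for wildcard pattern matching

Corrected query:
SELECT id, title FROM books WHERE title LIKE 'N%'

Result:
id | title    
---+----------
6  | Nightfall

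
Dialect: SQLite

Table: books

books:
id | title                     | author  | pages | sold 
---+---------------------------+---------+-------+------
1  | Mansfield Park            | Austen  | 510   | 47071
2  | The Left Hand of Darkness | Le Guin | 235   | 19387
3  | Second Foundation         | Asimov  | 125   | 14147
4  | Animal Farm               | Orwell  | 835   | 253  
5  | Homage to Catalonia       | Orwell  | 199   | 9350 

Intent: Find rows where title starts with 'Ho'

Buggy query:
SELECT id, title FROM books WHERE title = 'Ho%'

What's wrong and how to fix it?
Bug: Wildcards only work with LIKE; '=' treats '%' as a literal character

Fix: Replace '=' with LIKE so 'Ho%' is treated as a pattern

Corrected query:
SELECT id, title FROM books WHERE title LIKE 'Ho%'

Result:
id | title              
---+--------------------
5  | Homage to Catalonia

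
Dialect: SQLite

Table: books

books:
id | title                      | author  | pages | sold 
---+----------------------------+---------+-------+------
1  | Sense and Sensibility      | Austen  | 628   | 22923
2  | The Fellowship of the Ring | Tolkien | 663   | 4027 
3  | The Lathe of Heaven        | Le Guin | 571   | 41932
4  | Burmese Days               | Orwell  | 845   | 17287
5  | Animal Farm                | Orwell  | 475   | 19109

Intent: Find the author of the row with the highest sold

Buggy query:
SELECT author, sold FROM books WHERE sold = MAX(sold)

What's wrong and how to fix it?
Bug: MAX(sold) is an aggregate and cannot be used directly in WHERE

Fix: Use a subquery: WHERE sold = (SELECT MAX(sold) FROM books)

Corrected query:
SELECT author, sold FROM books WHERE sold = (SELECT MAX(sold) FROM books)

Result:
author  | sold 
--------+------
Le Guin | 41932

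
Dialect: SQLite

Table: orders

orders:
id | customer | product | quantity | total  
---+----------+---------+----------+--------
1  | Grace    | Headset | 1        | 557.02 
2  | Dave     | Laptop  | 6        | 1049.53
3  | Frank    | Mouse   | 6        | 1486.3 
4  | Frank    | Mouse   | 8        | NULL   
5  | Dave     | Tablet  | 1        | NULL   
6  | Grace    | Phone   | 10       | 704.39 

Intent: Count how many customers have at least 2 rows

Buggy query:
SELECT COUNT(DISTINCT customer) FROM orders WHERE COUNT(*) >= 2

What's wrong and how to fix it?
Bug: COUNT(*) cannot appear in WHERE; the per-group count doesn't exist yet

Fix: Group first with HAVING COUNT(*) >= 2, then COUNT the resulting groups

Corrected query:
SELECT COUNT(*) FROM (SELECT customer FROM orders GROUP BY customer HAVING COUNT(*) >= 2)

Result:
COUNT(*)
--------
3       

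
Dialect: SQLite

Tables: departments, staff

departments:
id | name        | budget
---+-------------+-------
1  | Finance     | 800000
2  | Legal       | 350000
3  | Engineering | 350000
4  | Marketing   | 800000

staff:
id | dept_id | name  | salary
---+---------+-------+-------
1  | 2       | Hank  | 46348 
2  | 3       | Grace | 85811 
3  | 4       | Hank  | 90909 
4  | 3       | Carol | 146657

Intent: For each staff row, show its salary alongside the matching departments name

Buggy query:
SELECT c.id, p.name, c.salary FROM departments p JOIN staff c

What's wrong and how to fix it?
Bug: JOIN with no ON clause produces a cartesian product; every staff row pairs with every departments row

Fix: Add ON c.dept_id = p.id to the JOIN

Corrected query:
SELECT c.id, p.name, c.salary FROM departments p JOIN staff c ON c.dept_id = p.id

Result:
id | name        | salary
---+-------------+-------
1  | Legal       | 46348 
2  | Engineering | 85811 
3  | Marketing   | 90909 
4  | Engineering | 146657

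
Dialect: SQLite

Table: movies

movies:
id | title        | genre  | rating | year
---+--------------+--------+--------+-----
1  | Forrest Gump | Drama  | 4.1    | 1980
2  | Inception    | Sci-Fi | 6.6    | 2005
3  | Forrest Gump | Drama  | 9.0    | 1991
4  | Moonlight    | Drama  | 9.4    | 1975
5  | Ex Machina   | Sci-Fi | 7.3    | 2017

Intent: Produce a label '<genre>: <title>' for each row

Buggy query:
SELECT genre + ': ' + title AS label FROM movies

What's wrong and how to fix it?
Bug: SQLite uses || for string concatenation; + coerces text to numbers (yielding 0)

Fix: Use the || operator for string concatenation

Corrected query:
SELECT genre || ': ' || title AS label FROM movies

Result:
label              
-------------------
Drama: Forrest Gump
Sci-Fi: Inception  
Drama: Forrest Gump
Drama: Moonlight   
Sci-Fi: Ex Machina 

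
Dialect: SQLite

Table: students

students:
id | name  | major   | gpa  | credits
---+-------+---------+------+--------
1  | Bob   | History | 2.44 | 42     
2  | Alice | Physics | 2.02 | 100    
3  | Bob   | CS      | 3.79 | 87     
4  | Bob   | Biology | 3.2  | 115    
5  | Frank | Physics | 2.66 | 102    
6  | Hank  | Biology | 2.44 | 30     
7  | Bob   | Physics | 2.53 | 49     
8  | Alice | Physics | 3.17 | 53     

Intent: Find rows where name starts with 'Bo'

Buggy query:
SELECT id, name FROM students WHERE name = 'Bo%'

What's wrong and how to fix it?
Bug: Wildcards only work with LIKE; '=' treats '%' as a literal character

Fix: Replace '=' with LIKE so 'Bo%' is treated as a pattern

Corrected query:
SELECT id, name FROM students WHERE name LIKE 'Bo%'

Result:
id | name
---+-----
1  | Bob 
3  | Bob 
4  | Bob 
7  | Bob 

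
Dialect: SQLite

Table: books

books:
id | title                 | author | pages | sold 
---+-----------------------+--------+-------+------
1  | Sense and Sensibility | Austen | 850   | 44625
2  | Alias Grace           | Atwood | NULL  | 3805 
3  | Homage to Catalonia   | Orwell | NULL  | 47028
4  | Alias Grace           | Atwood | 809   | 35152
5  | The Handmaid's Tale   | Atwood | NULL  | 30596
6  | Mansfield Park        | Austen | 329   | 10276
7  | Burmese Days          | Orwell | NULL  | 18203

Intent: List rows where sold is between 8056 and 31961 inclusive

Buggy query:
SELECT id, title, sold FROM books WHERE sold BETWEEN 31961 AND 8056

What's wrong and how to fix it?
Bug: BETWEEN expects the lower bound first; with 31961 AND 8056 the range is empty

Fix: Swap the bounds so the smaller value comes first

Corrected query:
SELECT id, title, sold FROM books WHERE sold BETWEEN 8056 AND 31961

Result:
id | title               | sold 
---+---------------------+------
5  | The Handmaid's Tale | 30596
6  | Mansfield Park      | 10276
7  | Burmese Days        | 18203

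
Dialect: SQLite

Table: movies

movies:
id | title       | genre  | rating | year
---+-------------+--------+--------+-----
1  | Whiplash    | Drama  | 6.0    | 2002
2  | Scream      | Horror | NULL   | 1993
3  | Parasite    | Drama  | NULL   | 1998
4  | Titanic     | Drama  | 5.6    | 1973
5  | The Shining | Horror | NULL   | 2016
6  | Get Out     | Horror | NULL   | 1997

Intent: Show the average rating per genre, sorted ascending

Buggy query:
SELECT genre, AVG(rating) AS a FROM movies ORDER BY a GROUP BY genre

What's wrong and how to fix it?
Bug: GROUP BY must precede ORDER BY

Fix: Reorder: SELECT … FROM … GROUP BY … ORDER BY …

Corrected query:
SELECT genre, AVG(rating) AS a FROM movies GROUP BY genre ORDER BY a

Result:
genre  | a   
-------+-----
Horror | NULL
Drama  | 5.8 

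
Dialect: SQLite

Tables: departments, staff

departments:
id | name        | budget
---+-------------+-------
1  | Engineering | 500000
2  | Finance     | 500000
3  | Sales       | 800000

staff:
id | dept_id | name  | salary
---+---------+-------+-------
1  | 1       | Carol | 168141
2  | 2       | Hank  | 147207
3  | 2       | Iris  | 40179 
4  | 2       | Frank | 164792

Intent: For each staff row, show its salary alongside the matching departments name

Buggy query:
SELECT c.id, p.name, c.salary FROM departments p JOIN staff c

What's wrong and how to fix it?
Bug: Missing join condition: each staff row is matched to all departments rows instead of just its own

Fix: Specify the join condition linking the foreign key to the parent id

Corrected query:
SELECT c.id, p.name, c.salary FROM departments p JOIN staff c ON c.dept_id = p.id

Result:
id | name        | salary
---+-------------+-------
1  | Engineering | 168141
2  | Finance     | 147207
3  | Finance     | 40179 
4  | Finance     | 164792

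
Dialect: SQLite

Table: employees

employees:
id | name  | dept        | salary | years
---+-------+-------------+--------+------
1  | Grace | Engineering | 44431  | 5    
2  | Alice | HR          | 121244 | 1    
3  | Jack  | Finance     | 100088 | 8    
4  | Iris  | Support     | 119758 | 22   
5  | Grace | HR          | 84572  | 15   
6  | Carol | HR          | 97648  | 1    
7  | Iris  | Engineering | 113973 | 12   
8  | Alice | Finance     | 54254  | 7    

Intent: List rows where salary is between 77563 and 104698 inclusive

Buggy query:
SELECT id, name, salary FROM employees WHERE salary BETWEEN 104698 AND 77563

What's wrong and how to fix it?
Bug: BETWEEN expects the lower bound first; with 104698 AND 77563 the range is empty

Fix: Write BETWEEN 77563 AND 104698

Corrected query:
SELECT id, name, salary FROM employees WHERE salary BETWEEN 77563 AND 104698

Result:
id | name  | salary
---+-------+-------
3  | Jack  | 100088
5  | Grace | 84572 
6  | Carol | 97648 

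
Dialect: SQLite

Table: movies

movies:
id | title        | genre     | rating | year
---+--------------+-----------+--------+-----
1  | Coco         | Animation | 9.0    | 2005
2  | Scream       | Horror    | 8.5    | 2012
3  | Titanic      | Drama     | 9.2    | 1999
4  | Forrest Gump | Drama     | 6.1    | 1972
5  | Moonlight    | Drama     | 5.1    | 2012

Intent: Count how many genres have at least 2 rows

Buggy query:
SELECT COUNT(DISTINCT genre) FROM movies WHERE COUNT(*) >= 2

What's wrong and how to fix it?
Bug: COUNT(*) cannot appear in WHERE; the per-group count doesn't exist yet

Fix: Use a subquery that GROUPs and filters with HAVING, then count its rows

Corrected query:
SELECT COUNT(*) FROM (SELECT genre FROM movies GROUP BY genre HAVING COUNT(*) >= 2)

Result:
COUNT(*)
--------
1       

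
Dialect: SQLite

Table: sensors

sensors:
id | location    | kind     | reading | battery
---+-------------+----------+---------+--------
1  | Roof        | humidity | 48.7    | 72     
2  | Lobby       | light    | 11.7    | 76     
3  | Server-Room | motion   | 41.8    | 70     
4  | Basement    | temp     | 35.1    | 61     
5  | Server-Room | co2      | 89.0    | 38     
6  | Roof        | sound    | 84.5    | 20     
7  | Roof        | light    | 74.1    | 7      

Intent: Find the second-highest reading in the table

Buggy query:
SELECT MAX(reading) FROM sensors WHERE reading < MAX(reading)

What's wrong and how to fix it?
Bug: The inner MAX is an aggregate inside WHERE, which is not allowed

Fix: Put the inner MAX in a scalar subquery

Corrected query:
SELECT MAX(reading) FROM sensors WHERE reading < (SELECT MAX(reading) FROM sensors)

Result:
MAX(reading)
------------
84.5        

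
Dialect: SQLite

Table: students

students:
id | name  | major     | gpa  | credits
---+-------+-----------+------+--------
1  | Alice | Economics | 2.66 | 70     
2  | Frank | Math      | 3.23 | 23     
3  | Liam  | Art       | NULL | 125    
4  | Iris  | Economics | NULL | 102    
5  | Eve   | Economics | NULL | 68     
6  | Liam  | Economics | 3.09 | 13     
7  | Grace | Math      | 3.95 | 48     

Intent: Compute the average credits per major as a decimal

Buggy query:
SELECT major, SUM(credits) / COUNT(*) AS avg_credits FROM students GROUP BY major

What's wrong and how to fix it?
Bug: SUM(credits) and COUNT(*) are both integers; the division truncates the fractional part

Fix: Cast one side to REAL so the division keeps the fractional part

Corrected query:
SELECT major, SUM(credits) * 1.0 / COUNT(*) AS avg_credits FROM students GROUP BY major

Result:
major     | avg_credits
----------+------------
Art       | 125        
Economics | 63.25      
Math      | 35.5       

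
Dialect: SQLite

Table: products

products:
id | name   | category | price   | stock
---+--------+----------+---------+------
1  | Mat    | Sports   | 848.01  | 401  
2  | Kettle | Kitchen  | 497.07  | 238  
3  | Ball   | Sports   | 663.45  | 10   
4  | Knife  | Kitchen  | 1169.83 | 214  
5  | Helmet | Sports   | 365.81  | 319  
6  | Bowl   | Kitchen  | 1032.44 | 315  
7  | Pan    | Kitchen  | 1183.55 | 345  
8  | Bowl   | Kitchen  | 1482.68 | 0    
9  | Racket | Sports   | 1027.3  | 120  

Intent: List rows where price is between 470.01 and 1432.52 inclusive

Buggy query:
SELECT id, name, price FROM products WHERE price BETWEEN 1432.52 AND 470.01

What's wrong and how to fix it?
Bug: The bounds are reversed; BETWEEN a AND b requires a <= b to match anything

Fix: Write BETWEEN 470.01 AND 1432.52

Corrected query:
SELECT id, name, price FROM products WHERE price BETWEEN 470.01 AND 1432.52

Result:
id | name   | price  
---+--------+--------
1  | Mat    | 848.01 
2  | Kettle | 497.07 
3  | Ball   | 663.45 
4  | Knife  | 1169.83
6  | Bowl   | 1032.44
7  | Pan    | 1183.55
9  | Racket | 1027.3 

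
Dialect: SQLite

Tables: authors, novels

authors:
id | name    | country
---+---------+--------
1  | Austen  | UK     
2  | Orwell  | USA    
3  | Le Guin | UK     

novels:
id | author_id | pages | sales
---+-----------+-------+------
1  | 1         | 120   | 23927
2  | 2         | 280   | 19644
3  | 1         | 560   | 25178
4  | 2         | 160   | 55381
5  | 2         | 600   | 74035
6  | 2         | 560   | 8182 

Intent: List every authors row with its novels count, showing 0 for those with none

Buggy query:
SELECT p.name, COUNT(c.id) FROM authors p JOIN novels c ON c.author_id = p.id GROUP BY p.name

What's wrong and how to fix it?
Bug: An inner join excludes parents with zero children

Fix: Use LEFT JOIN so parents without children still appear (COUNT(c.id) gives 0)

Corrected query:
SELECT p.name, COUNT(c.id) FROM authors p LEFT JOIN novels c ON c.author_id = p.id GROUP BY p.name

Result:
name    | COUNT(c.id)
--------+------------
Austen  | 2          
Le Guin | 0          
Orwell  | 4          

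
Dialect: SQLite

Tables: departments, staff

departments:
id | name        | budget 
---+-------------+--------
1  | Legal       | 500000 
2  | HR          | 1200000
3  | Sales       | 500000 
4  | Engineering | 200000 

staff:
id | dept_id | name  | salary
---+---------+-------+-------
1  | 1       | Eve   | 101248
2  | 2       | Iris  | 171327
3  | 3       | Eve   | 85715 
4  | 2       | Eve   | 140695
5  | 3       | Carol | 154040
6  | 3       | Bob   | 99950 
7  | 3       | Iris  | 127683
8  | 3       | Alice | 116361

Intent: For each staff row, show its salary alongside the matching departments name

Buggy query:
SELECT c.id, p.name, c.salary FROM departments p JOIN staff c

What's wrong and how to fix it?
Bug: JOIN with no ON clause produces a cartesian product; every staff row pairs with every departments row

Fix: Specify the join condition linking the foreign key to the parent id

Corrected query:
SELECT c.id, p.name, c.salary FROM departments p JOIN staff c ON c.dept_id = p.id

Result:
id | name  | salary
---+-------+-------
1  | Legal | 101248
2  | HR    | 171327
3  | Sales | 85715 
4  | HR    | 140695
5  | Sales | 154040
6  | Sales | 99950 
7  | Sales | 127683
8  | Sales | 116361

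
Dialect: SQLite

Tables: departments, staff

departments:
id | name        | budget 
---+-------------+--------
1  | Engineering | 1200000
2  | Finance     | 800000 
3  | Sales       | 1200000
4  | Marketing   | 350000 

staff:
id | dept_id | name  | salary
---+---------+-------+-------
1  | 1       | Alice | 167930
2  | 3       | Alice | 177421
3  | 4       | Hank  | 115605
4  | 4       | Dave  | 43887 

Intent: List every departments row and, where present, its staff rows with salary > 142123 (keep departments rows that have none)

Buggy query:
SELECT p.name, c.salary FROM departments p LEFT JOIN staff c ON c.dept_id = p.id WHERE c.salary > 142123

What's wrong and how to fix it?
Bug: A WHERE condition on the right-hand table after LEFT JOIN drops unmatched parents

Fix: Put 'c.salary > 142123' in the JOIN's ON clause instead of WHERE

Corrected query:
SELECT p.name, c.salary FROM departments p LEFT JOIN staff c ON c.dept_id = p.id AND c.salary > 142123

Result:
name        | salary
------------+-------
Engineering | 167930
Finance     | NULL  
Sales       | 177421
Marketing   | NULL  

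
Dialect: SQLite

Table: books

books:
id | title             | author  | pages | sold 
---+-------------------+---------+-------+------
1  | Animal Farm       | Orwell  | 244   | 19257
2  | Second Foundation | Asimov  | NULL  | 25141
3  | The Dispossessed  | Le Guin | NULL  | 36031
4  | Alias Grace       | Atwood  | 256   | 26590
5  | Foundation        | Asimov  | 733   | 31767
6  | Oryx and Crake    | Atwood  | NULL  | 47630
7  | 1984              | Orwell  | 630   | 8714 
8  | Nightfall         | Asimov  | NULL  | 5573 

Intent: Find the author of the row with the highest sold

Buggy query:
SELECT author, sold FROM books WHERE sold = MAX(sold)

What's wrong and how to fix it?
Bug: WHERE is evaluated per row; an aggregate over the whole table isn't defined there

Fix: Wrap MAX in a scalar subquery so WHERE compares against a single value

Corrected query:
SELECT author, sold FROM books WHERE sold = (SELECT MAX(sold) FROM books)

Result:
author | sold 
-------+------
Atwood | 47630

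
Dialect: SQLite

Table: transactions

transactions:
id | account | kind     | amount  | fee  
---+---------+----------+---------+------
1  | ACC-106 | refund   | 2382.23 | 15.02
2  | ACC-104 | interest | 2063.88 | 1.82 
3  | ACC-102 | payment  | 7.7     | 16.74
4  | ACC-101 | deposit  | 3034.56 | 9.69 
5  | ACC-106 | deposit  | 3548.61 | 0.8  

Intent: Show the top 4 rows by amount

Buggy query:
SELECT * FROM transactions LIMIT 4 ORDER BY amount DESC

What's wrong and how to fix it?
Bug: LIMIT must come after ORDER BY

Fix: Swap the clauses: ORDER BY first, then LIMIT

Corrected query:
SELECT * FROM transactions ORDER BY amount DESC LIMIT 4

Result:
id | account | kind     | amount  | fee  
---+---------+----------+---------+------
5  | ACC-106 | deposit  | 3548.61 | 0.8  
4  | ACC-101 | deposit  | 3034.56 | 9.69 
1  | ACC-106 | refund   | 2382.23 | 15.02
2  | ACC-104 | interest | 2063.88 | 1.82 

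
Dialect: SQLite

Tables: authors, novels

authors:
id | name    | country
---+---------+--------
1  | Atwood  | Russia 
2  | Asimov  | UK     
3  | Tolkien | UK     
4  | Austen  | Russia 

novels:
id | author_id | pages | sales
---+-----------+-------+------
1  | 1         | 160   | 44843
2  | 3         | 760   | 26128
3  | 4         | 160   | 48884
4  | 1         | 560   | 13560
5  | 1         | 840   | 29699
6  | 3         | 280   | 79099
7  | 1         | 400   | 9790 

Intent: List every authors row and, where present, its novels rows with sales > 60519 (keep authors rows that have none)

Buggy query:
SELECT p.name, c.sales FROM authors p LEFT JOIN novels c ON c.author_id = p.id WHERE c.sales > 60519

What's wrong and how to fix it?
Bug: Filtering c.sales in WHERE discards the NULL rows produced by LEFT JOIN, turning it into an inner join

Fix: Move the right-table condition into the ON clause so unmatched parents are kept

Corrected query:
SELECT p.name, c.sales FROM authors p LEFT JOIN novels c ON c.author_id = p.id AND c.sales > 60519

Result:
name    | sales
--------+------
Atwood  | NULL 
Asimov  | NULL 
Tolkien | 79099
Austen  | NULL 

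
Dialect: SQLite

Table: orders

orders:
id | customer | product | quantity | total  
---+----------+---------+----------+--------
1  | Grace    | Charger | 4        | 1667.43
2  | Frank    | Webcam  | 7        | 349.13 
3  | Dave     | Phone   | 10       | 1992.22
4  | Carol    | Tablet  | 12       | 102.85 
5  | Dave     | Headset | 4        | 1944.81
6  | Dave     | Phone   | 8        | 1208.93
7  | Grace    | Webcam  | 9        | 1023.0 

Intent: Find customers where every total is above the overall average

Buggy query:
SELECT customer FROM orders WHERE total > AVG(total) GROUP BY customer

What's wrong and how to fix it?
Bug: WHERE evaluates per row before aggregation, so AVG() is unavailable

Fix: Compute the overall average in a scalar subquery and compare each group's MIN against it in HAVING

Corrected query:
SELECT customer FROM orders GROUP BY customer HAVING MIN(total) > (SELECT AVG(total) FROM orders)

Result:
customer
--------
Dave    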